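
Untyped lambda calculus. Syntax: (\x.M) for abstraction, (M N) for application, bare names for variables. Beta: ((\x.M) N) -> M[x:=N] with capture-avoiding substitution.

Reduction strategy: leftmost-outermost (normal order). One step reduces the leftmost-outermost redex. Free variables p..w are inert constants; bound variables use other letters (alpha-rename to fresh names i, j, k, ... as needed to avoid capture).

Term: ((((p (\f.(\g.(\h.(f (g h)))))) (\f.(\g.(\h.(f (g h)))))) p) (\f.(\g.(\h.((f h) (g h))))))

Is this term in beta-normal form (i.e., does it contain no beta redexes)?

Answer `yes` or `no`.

Answer: yes

Derivation:
Term: ((((p (\f.(\g.(\h.(f (g h)))))) (\f.(\g.(\h.(f (g h)))))) p) (\f.(\g.(\h.((f h) (g h))))))
No beta redexes found.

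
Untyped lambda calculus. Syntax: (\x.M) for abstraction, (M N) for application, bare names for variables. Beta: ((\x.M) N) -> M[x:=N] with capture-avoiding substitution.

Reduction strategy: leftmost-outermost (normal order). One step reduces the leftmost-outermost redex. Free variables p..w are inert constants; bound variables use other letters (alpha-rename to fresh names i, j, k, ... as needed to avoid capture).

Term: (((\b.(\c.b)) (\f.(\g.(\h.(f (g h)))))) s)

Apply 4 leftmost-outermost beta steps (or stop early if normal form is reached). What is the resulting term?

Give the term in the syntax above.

Step 0: (((\b.(\c.b)) (\f.(\g.(\h.(f (g h)))))) s)
Step 1: ((\c.(\f.(\g.(\h.(f (g h)))))) s)
Step 2: (\f.(\g.(\h.(f (g h)))))
Step 3: (normal form reached)

Answer: (\f.(\g.(\h.(f (g h)))))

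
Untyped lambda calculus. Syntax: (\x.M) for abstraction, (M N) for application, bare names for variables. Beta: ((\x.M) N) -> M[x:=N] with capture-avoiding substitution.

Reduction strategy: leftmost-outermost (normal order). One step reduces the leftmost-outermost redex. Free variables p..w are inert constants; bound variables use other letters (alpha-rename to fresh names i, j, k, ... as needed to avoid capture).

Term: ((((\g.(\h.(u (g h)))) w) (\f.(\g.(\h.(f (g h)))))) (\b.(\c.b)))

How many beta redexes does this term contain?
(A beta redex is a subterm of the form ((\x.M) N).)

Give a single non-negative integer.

Term: ((((\g.(\h.(u (g h)))) w) (\f.(\g.(\h.(f (g h)))))) (\b.(\c.b)))
  Redex: ((\g.(\h.(u (g h)))) w)
Total redexes: 1

Answer: 1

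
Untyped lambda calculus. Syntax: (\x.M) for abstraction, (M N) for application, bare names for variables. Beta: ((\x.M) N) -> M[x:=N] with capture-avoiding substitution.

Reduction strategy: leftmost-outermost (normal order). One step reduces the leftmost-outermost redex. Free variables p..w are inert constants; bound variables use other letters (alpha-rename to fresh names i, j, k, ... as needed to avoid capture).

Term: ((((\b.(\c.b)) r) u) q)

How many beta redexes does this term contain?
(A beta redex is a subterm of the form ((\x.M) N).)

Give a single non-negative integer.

Answer: 1

Derivation:
Term: ((((\b.(\c.b)) r) u) q)
  Redex: ((\b.(\c.b)) r)
Total redexes: 1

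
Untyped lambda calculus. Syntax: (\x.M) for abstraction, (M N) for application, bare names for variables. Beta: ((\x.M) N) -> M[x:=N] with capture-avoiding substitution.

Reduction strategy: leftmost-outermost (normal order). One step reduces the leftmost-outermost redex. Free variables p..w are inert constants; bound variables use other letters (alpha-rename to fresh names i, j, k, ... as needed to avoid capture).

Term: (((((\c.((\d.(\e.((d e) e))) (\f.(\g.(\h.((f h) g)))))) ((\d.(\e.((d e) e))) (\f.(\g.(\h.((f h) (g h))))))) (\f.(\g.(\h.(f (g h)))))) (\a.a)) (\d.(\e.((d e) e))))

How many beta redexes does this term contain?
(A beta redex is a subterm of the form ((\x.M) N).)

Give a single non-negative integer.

Term: (((((\c.((\d.(\e.((d e) e))) (\f.(\g.(\h.((f h) g)))))) ((\d.(\e.((d e) e))) (\f.(\g.(\h.((f h) (g h))))))) (\f.(\g.(\h.(f (g h)))))) (\a.a)) (\d.(\e.((d e) e))))
  Redex: ((\c.((\d.(\e.((d e) e))) (\f.(\g.(\h.((f h) g)))))) ((\d.(\e.((d e) e))) (\f.(\g.(\h.((f h) (g h)))))))
  Redex: ((\d.(\e.((d e) e))) (\f.(\g.(\h.((f h) g)))))
  Redex: ((\d.(\e.((d e) e))) (\f.(\g.(\h.((f h) (g h))))))
Total redexes: 3

Answer: 3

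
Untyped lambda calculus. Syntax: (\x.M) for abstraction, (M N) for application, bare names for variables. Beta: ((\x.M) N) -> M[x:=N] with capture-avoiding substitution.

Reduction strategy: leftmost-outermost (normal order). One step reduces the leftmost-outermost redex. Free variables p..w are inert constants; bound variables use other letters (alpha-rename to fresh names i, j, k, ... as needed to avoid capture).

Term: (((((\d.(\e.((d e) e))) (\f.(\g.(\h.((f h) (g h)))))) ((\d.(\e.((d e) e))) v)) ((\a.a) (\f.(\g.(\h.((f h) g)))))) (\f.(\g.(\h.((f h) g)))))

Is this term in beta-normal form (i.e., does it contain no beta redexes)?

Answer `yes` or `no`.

Answer: no

Derivation:
Term: (((((\d.(\e.((d e) e))) (\f.(\g.(\h.((f h) (g h)))))) ((\d.(\e.((d e) e))) v)) ((\a.a) (\f.(\g.(\h.((f h) g)))))) (\f.(\g.(\h.((f h) g)))))
Found 3 beta redex(es).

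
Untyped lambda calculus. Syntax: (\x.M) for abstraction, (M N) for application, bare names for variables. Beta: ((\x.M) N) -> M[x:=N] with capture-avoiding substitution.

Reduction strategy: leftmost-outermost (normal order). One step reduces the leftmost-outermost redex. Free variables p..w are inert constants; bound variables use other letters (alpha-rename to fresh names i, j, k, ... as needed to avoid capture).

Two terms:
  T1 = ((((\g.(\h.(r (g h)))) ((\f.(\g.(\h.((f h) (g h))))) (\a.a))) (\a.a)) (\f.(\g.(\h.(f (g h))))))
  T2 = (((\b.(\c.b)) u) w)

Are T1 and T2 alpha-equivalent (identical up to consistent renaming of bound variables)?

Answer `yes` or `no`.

Term 1: ((((\g.(\h.(r (g h)))) ((\f.(\g.(\h.((f h) (g h))))) (\a.a))) (\a.a)) (\f.(\g.(\h.(f (g h))))))
Term 2: (((\b.(\c.b)) u) w)
Alpha-equivalence: compare structure up to binder renaming.
Result: False

Answer: no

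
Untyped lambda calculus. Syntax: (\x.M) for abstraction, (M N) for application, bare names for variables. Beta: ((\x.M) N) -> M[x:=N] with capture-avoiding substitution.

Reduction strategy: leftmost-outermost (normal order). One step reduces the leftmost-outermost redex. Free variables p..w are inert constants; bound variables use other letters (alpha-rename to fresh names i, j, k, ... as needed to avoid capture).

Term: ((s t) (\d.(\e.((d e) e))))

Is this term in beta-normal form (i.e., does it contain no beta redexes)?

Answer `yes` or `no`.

Term: ((s t) (\d.(\e.((d e) e))))
No beta redexes found.

Answer: yes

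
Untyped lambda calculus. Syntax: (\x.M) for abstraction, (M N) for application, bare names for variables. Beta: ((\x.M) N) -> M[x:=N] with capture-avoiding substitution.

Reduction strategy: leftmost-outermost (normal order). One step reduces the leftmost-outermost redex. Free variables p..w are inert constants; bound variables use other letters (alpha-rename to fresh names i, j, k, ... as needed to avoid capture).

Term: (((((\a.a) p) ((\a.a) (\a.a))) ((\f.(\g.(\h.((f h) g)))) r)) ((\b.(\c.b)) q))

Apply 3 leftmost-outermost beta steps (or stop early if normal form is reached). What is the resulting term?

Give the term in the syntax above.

Step 0: (((((\a.a) p) ((\a.a) (\a.a))) ((\f.(\g.(\h.((f h) g)))) r)) ((\b.(\c.b)) q))
Step 1: (((p ((\a.a) (\a.a))) ((\f.(\g.(\h.((f h) g)))) r)) ((\b.(\c.b)) q))
Step 2: (((p (\a.a)) ((\f.(\g.(\h.((f h) g)))) r)) ((\b.(\c.b)) q))
Step 3: (((p (\a.a)) (\g.(\h.((r h) g)))) ((\b.(\c.b)) q))

Answer: (((p (\a.a)) (\g.(\h.((r h) g)))) ((\b.(\c.b)) q))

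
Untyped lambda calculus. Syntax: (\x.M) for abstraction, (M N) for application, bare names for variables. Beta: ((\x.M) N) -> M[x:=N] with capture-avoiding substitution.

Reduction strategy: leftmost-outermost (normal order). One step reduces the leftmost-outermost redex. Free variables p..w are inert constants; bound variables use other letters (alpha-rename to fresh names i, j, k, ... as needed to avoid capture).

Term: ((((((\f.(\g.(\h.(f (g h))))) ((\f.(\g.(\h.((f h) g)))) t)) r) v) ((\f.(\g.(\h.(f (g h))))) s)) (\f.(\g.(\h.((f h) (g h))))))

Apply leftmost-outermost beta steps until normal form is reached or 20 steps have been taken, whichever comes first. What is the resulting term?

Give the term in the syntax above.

Answer: (((t (\g.(\h.(s (g h))))) (r v)) (\f.(\g.(\h.((f h) (g h))))))

Derivation:
Step 0: ((((((\f.(\g.(\h.(f (g h))))) ((\f.(\g.(\h.((f h) g)))) t)) r) v) ((\f.(\g.(\h.(f (g h))))) s)) (\f.(\g.(\h.((f h) (g h))))))
Step 1: (((((\g.(\h.(((\f.(\g.(\h.((f h) g)))) t) (g h)))) r) v) ((\f.(\g.(\h.(f (g h))))) s)) (\f.(\g.(\h.((f h) (g h))))))
Step 2: ((((\h.(((\f.(\g.(\h.((f h) g)))) t) (r h))) v) ((\f.(\g.(\h.(f (g h))))) s)) (\f.(\g.(\h.((f h) (g h))))))
Step 3: (((((\f.(\g.(\h.((f h) g)))) t) (r v)) ((\f.(\g.(\h.(f (g h))))) s)) (\f.(\g.(\h.((f h) (g h))))))
Step 4: ((((\g.(\h.((t h) g))) (r v)) ((\f.(\g.(\h.(f (g h))))) s)) (\f.(\g.(\h.((f h) (g h))))))
Step 5: (((\h.((t h) (r v))) ((\f.(\g.(\h.(f (g h))))) s)) (\f.(\g.(\h.((f h) (g h))))))
Step 6: (((t ((\f.(\g.(\h.(f (g h))))) s)) (r v)) (\f.(\g.(\h.((f h) (g h))))))
Step 7: (((t (\g.(\h.(s (g h))))) (r v)) (\f.(\g.(\h.((f h) (g h))))))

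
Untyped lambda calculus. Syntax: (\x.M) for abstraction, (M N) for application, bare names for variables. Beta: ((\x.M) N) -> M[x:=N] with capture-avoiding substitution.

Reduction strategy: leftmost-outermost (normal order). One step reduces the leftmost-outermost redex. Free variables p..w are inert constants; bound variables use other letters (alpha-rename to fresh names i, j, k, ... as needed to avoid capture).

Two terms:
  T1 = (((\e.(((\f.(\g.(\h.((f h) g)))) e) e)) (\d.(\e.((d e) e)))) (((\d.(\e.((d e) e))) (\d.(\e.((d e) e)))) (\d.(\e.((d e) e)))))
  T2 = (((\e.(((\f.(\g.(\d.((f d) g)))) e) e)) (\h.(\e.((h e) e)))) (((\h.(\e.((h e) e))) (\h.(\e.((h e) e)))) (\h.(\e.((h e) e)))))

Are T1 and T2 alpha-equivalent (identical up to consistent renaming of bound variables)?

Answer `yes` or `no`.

Answer: yes

Derivation:
Term 1: (((\e.(((\f.(\g.(\h.((f h) g)))) e) e)) (\d.(\e.((d e) e)))) (((\d.(\e.((d e) e))) (\d.(\e.((d e) e)))) (\d.(\e.((d e) e)))))
Term 2: (((\e.(((\f.(\g.(\d.((f d) g)))) e) e)) (\h.(\e.((h e) e)))) (((\h.(\e.((h e) e))) (\h.(\e.((h e) e)))) (\h.(\e.((h e) e)))))
Alpha-equivalence: compare structure up to binder renaming.
Result: True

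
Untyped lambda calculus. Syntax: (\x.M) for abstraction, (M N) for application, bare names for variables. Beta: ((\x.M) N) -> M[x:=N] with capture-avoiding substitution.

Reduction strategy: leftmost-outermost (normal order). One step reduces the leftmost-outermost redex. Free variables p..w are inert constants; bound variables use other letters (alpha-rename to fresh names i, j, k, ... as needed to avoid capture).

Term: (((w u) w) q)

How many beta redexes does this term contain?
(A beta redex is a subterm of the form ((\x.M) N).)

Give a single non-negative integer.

Term: (((w u) w) q)
  (no redexes)
Total redexes: 0

Answer: 0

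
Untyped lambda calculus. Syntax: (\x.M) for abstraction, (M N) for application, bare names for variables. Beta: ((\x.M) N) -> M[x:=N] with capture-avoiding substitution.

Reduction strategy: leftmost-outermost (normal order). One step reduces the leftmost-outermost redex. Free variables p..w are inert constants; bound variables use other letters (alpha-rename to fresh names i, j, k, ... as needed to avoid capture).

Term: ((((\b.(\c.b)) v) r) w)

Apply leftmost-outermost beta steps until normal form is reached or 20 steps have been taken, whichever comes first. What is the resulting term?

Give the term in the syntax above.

Answer: (v w)

Derivation:
Step 0: ((((\b.(\c.b)) v) r) w)
Step 1: (((\c.v) r) w)
Step 2: (v w)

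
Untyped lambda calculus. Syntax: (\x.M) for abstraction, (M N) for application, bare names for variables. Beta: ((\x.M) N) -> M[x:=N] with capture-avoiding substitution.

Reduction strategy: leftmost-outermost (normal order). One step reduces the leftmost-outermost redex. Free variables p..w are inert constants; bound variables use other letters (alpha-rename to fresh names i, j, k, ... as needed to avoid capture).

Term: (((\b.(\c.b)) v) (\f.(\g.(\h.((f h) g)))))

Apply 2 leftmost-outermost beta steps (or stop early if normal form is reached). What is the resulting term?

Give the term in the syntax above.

Answer: v

Derivation:
Step 0: (((\b.(\c.b)) v) (\f.(\g.(\h.((f h) g)))))
Step 1: ((\c.v) (\f.(\g.(\h.((f h) g)))))
Step 2: v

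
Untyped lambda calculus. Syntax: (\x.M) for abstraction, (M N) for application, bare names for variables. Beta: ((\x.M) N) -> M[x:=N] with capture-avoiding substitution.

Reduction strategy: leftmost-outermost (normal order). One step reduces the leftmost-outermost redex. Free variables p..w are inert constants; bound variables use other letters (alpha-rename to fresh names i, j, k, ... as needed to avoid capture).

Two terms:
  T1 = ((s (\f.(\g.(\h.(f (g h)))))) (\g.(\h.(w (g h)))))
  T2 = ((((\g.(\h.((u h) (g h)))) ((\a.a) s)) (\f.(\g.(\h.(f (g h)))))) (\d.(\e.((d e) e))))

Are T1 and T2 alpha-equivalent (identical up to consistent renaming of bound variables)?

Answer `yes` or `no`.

Answer: no

Derivation:
Term 1: ((s (\f.(\g.(\h.(f (g h)))))) (\g.(\h.(w (g h)))))
Term 2: ((((\g.(\h.((u h) (g h)))) ((\a.a) s)) (\f.(\g.(\h.(f (g h)))))) (\d.(\e.((d e) e))))
Alpha-equivalence: compare structure up to binder renaming.
Result: False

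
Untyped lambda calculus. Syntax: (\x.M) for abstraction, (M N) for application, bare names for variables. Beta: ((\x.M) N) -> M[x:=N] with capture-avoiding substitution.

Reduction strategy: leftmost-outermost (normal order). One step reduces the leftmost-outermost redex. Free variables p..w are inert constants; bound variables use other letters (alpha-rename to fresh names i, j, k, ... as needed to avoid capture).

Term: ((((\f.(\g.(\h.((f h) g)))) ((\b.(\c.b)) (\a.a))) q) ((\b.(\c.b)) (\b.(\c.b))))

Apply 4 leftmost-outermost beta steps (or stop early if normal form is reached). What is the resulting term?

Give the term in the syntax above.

Answer: (((\c.(\a.a)) ((\b.(\c.b)) (\b.(\c.b)))) q)

Derivation:
Step 0: ((((\f.(\g.(\h.((f h) g)))) ((\b.(\c.b)) (\a.a))) q) ((\b.(\c.b)) (\b.(\c.b))))
Step 1: (((\g.(\h.((((\b.(\c.b)) (\a.a)) h) g))) q) ((\b.(\c.b)) (\b.(\c.b))))
Step 2: ((\h.((((\b.(\c.b)) (\a.a)) h) q)) ((\b.(\c.b)) (\b.(\c.b))))
Step 3: ((((\b.(\c.b)) (\a.a)) ((\b.(\c.b)) (\b.(\c.b)))) q)
Step 4: (((\c.(\a.a)) ((\b.(\c.b)) (\b.(\c.b)))) q)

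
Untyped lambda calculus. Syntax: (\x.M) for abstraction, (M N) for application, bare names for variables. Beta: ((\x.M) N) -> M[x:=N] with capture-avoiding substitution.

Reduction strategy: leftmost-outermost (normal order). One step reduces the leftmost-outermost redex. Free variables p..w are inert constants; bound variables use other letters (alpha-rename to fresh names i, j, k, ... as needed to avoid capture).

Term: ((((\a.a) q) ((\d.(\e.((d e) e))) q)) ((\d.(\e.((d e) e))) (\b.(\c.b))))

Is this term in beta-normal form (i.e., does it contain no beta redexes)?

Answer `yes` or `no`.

Answer: no

Derivation:
Term: ((((\a.a) q) ((\d.(\e.((d e) e))) q)) ((\d.(\e.((d e) e))) (\b.(\c.b))))
Found 3 beta redex(es).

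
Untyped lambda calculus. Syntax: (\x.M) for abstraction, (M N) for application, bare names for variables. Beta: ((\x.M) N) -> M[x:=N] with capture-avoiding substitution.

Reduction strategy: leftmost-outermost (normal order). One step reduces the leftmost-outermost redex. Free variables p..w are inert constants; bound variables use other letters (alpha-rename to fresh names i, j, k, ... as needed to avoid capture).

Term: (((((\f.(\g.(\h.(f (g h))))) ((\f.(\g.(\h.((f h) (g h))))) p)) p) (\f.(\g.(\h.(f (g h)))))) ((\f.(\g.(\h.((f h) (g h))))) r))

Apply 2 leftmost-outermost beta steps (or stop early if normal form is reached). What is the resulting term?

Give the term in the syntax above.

Step 0: (((((\f.(\g.(\h.(f (g h))))) ((\f.(\g.(\h.((f h) (g h))))) p)) p) (\f.(\g.(\h.(f (g h)))))) ((\f.(\g.(\h.((f h) (g h))))) r))
Step 1: ((((\g.(\h.(((\f.(\g.(\h.((f h) (g h))))) p) (g h)))) p) (\f.(\g.(\h.(f (g h)))))) ((\f.(\g.(\h.((f h) (g h))))) r))
Step 2: (((\h.(((\f.(\g.(\h.((f h) (g h))))) p) (p h))) (\f.(\g.(\h.(f (g h)))))) ((\f.(\g.(\h.((f h) (g h))))) r))

Answer: (((\h.(((\f.(\g.(\h.((f h) (g h))))) p) (p h))) (\f.(\g.(\h.(f (g h)))))) ((\f.(\g.(\h.((f h) (g h))))) r))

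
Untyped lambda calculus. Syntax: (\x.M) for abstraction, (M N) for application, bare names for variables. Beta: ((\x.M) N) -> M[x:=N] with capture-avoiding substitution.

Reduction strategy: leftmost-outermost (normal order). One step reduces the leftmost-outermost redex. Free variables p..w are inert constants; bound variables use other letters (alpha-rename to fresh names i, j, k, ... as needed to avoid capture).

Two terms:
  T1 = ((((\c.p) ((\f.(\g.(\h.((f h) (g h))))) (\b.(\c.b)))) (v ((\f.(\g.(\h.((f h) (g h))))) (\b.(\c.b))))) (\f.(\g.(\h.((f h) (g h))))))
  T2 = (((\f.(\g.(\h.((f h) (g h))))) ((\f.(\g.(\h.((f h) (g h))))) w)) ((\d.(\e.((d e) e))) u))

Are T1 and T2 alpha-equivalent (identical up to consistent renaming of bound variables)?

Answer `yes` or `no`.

Answer: no

Derivation:
Term 1: ((((\c.p) ((\f.(\g.(\h.((f h) (g h))))) (\b.(\c.b)))) (v ((\f.(\g.(\h.((f h) (g h))))) (\b.(\c.b))))) (\f.(\g.(\h.((f h) (g h))))))
Term 2: (((\f.(\g.(\h.((f h) (g h))))) ((\f.(\g.(\h.((f h) (g h))))) w)) ((\d.(\e.((d e) e))) u))
Alpha-equivalence: compare structure up to binder renaming.
Result: False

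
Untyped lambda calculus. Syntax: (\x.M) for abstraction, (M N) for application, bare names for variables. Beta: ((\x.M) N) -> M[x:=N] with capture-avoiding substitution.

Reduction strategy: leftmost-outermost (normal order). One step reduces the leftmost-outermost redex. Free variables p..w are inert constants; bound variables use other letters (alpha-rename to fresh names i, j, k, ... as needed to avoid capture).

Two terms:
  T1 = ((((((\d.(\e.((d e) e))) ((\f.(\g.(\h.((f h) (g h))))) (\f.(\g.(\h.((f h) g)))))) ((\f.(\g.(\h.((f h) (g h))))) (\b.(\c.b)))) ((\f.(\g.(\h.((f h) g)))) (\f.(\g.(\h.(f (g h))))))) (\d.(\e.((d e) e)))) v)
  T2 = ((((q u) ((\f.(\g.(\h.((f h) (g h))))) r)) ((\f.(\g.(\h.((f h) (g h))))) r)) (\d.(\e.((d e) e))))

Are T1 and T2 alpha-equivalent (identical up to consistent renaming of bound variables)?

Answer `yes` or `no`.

Term 1: ((((((\d.(\e.((d e) e))) ((\f.(\g.(\h.((f h) (g h))))) (\f.(\g.(\h.((f h) g)))))) ((\f.(\g.(\h.((f h) (g h))))) (\b.(\c.b)))) ((\f.(\g.(\h.((f h) g)))) (\f.(\g.(\h.(f (g h))))))) (\d.(\e.((d e) e)))) v)
Term 2: ((((q u) ((\f.(\g.(\h.((f h) (g h))))) r)) ((\f.(\g.(\h.((f h) (g h))))) r)) (\d.(\e.((d e) e))))
Alpha-equivalence: compare structure up to binder renaming.
Result: False

Answer: no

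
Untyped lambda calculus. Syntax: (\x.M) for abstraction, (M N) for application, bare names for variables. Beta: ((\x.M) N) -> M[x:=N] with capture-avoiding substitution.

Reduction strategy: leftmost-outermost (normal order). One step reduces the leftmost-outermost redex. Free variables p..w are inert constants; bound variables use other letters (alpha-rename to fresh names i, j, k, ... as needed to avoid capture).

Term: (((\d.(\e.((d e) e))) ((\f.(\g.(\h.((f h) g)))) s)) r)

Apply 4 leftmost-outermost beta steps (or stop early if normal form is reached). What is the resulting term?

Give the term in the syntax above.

Step 0: (((\d.(\e.((d e) e))) ((\f.(\g.(\h.((f h) g)))) s)) r)
Step 1: ((\e.((((\f.(\g.(\h.((f h) g)))) s) e) e)) r)
Step 2: ((((\f.(\g.(\h.((f h) g)))) s) r) r)
Step 3: (((\g.(\h.((s h) g))) r) r)
Step 4: ((\h.((s h) r)) r)

Answer: ((\h.((s h) r)) r)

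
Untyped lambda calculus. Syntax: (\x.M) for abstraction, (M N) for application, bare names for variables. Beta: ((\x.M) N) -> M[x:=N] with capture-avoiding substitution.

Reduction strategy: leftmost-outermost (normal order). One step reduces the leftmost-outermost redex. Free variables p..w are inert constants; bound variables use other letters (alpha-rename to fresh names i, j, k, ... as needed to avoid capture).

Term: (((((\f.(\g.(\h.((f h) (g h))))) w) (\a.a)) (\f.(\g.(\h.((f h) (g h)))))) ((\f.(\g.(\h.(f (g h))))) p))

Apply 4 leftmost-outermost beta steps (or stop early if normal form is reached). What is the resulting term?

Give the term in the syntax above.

Step 0: (((((\f.(\g.(\h.((f h) (g h))))) w) (\a.a)) (\f.(\g.(\h.((f h) (g h)))))) ((\f.(\g.(\h.(f (g h))))) p))
Step 1: ((((\g.(\h.((w h) (g h)))) (\a.a)) (\f.(\g.(\h.((f h) (g h)))))) ((\f.(\g.(\h.(f (g h))))) p))
Step 2: (((\h.((w h) ((\a.a) h))) (\f.(\g.(\h.((f h) (g h)))))) ((\f.(\g.(\h.(f (g h))))) p))
Step 3: (((w (\f.(\g.(\h.((f h) (g h)))))) ((\a.a) (\f.(\g.(\h.((f h) (g h))))))) ((\f.(\g.(\h.(f (g h))))) p))
Step 4: (((w (\f.(\g.(\h.((f h) (g h)))))) (\f.(\g.(\h.((f h) (g h)))))) ((\f.(\g.(\h.(f (g h))))) p))

Answer: (((w (\f.(\g.(\h.((f h) (g h)))))) (\f.(\g.(\h.((f h) (g h)))))) ((\f.(\g.(\h.(f (g h))))) p))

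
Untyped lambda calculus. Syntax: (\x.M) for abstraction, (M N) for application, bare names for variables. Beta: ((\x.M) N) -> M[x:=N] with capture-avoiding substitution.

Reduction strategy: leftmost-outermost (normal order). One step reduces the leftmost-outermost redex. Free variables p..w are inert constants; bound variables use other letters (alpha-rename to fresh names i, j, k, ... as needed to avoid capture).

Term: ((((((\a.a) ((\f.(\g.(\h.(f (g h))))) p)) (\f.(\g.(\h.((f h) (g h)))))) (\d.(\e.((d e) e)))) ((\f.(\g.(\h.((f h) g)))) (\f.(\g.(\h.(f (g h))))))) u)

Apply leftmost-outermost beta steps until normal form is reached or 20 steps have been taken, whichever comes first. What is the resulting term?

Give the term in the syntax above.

Answer: (((p (\g.(\h.((h (g h)) (g h))))) (\g.(\h.(\i.(h (g i)))))) u)

Derivation:
Step 0: ((((((\a.a) ((\f.(\g.(\h.(f (g h))))) p)) (\f.(\g.(\h.((f h) (g h)))))) (\d.(\e.((d e) e)))) ((\f.(\g.(\h.((f h) g)))) (\f.(\g.(\h.(f (g h))))))) u)
Step 1: ((((((\f.(\g.(\h.(f (g h))))) p) (\f.(\g.(\h.((f h) (g h)))))) (\d.(\e.((d e) e)))) ((\f.(\g.(\h.((f h) g)))) (\f.(\g.(\h.(f (g h))))))) u)
Step 2: (((((\g.(\h.(p (g h)))) (\f.(\g.(\h.((f h) (g h)))))) (\d.(\e.((d e) e)))) ((\f.(\g.(\h.((f h) g)))) (\f.(\g.(\h.(f (g h))))))) u)
Step 3: ((((\h.(p ((\f.(\g.(\h.((f h) (g h))))) h))) (\d.(\e.((d e) e)))) ((\f.(\g.(\h.((f h) g)))) (\f.(\g.(\h.(f (g h))))))) u)
Step 4: (((p ((\f.(\g.(\h.((f h) (g h))))) (\d.(\e.((d e) e))))) ((\f.(\g.(\h.((f h) g)))) (\f.(\g.(\h.(f (g h))))))) u)
Step 5: (((p (\g.(\h.(((\d.(\e.((d e) e))) h) (g h))))) ((\f.(\g.(\h.((f h) g)))) (\f.(\g.(\h.(f (g h))))))) u)
Step 6: (((p (\g.(\h.((\e.((h e) e)) (g h))))) ((\f.(\g.(\h.((f h) g)))) (\f.(\g.(\h.(f (g h))))))) u)
Step 7: (((p (\g.(\h.((h (g h)) (g h))))) ((\f.(\g.(\h.((f h) g)))) (\f.(\g.(\h.(f (g h))))))) u)
Step 8: (((p (\g.(\h.((h (g h)) (g h))))) (\g.(\h.(((\f.(\g.(\h.(f (g h))))) h) g)))) u)
Step 9: (((p (\g.(\h.((h (g h)) (g h))))) (\g.(\h.((\g.(\i.(h (g i)))) g)))) u)
Step 10: (((p (\g.(\h.((h (g h)) (g h))))) (\g.(\h.(\i.(h (g i)))))) u)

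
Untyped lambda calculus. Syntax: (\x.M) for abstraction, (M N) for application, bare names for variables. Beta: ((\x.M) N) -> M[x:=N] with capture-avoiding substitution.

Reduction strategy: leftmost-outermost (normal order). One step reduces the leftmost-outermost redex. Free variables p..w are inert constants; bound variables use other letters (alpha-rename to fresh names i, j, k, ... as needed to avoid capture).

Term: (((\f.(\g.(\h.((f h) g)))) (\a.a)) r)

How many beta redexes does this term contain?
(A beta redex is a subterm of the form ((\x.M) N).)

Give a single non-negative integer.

Term: (((\f.(\g.(\h.((f h) g)))) (\a.a)) r)
  Redex: ((\f.(\g.(\h.((f h) g)))) (\a.a))
Total redexes: 1

Answer: 1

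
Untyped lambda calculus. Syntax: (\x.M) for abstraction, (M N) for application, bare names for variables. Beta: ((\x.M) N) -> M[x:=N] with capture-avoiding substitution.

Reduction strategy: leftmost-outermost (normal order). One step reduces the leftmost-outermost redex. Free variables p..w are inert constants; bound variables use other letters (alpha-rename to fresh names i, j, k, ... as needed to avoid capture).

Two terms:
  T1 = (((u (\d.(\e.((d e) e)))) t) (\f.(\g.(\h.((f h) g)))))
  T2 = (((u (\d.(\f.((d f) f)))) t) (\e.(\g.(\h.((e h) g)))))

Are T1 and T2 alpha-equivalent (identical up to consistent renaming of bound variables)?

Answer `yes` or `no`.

Answer: yes

Derivation:
Term 1: (((u (\d.(\e.((d e) e)))) t) (\f.(\g.(\h.((f h) g)))))
Term 2: (((u (\d.(\f.((d f) f)))) t) (\e.(\g.(\h.((e h) g)))))
Alpha-equivalence: compare structure up to binder renaming.
Result: True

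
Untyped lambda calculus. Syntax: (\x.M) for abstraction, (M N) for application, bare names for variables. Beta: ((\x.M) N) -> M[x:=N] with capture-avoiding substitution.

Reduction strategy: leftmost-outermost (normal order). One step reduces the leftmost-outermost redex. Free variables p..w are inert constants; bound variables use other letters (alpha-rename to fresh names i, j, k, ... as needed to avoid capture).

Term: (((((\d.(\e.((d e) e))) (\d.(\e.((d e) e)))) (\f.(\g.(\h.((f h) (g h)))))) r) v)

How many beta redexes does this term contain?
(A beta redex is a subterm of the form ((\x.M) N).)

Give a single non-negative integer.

Answer: 1

Derivation:
Term: (((((\d.(\e.((d e) e))) (\d.(\e.((d e) e)))) (\f.(\g.(\h.((f h) (g h)))))) r) v)
  Redex: ((\d.(\e.((d e) e))) (\d.(\e.((d e) e))))
Total redexes: 1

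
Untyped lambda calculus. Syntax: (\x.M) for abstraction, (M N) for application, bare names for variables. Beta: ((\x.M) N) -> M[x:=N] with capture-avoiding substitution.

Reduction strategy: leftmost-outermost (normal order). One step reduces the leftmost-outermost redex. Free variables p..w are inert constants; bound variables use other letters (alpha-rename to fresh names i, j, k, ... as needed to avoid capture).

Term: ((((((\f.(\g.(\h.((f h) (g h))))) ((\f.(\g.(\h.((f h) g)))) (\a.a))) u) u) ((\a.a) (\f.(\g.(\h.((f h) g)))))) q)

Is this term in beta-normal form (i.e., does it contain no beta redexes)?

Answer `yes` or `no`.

Term: ((((((\f.(\g.(\h.((f h) (g h))))) ((\f.(\g.(\h.((f h) g)))) (\a.a))) u) u) ((\a.a) (\f.(\g.(\h.((f h) g)))))) q)
Found 3 beta redex(es).

Answer: no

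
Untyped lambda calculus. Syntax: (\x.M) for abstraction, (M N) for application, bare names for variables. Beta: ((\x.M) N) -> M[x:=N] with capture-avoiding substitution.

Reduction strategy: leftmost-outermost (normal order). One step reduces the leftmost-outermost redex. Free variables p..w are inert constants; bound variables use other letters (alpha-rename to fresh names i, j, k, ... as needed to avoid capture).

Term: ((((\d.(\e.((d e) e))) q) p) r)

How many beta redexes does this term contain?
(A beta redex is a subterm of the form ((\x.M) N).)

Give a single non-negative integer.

Term: ((((\d.(\e.((d e) e))) q) p) r)
  Redex: ((\d.(\e.((d e) e))) q)
Total redexes: 1

Answer: 1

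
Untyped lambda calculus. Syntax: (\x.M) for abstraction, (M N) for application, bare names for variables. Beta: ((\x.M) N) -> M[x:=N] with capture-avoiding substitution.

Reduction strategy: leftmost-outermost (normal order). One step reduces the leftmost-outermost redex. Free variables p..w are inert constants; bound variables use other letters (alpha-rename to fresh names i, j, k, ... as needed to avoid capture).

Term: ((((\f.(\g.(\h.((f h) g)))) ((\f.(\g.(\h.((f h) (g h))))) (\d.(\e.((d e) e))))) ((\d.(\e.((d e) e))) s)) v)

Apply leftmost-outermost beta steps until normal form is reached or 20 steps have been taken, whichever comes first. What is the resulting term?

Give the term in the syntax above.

Answer: (((s (v (\e.((s e) e)))) (v (\e.((s e) e)))) (v (\e.((s e) e))))

Derivation:
Step 0: ((((\f.(\g.(\h.((f h) g)))) ((\f.(\g.(\h.((f h) (g h))))) (\d.(\e.((d e) e))))) ((\d.(\e.((d e) e))) s)) v)
Step 1: (((\g.(\h.((((\f.(\g.(\h.((f h) (g h))))) (\d.(\e.((d e) e)))) h) g))) ((\d.(\e.((d e) e))) s)) v)
Step 2: ((\h.((((\f.(\g.(\h.((f h) (g h))))) (\d.(\e.((d e) e)))) h) ((\d.(\e.((d e) e))) s))) v)
Step 3: ((((\f.(\g.(\h.((f h) (g h))))) (\d.(\e.((d e) e)))) v) ((\d.(\e.((d e) e))) s))
Step 4: (((\g.(\h.(((\d.(\e.((d e) e))) h) (g h)))) v) ((\d.(\e.((d e) e))) s))
Step 5: ((\h.(((\d.(\e.((d e) e))) h) (v h))) ((\d.(\e.((d e) e))) s))
Step 6: (((\d.(\e.((d e) e))) ((\d.(\e.((d e) e))) s)) (v ((\d.(\e.((d e) e))) s)))
Step 7: ((\e.((((\d.(\e.((d e) e))) s) e) e)) (v ((\d.(\e.((d e) e))) s)))
Step 8: ((((\d.(\e.((d e) e))) s) (v ((\d.(\e.((d e) e))) s))) (v ((\d.(\e.((d e) e))) s)))
Step 9: (((\e.((s e) e)) (v ((\d.(\e.((d e) e))) s))) (v ((\d.(\e.((d e) e))) s)))
Step 10: (((s (v ((\d.(\e.((d e) e))) s))) (v ((\d.(\e.((d e) e))) s))) (v ((\d.(\e.((d e) e))) s)))
Step 11: (((s (v (\e.((s e) e)))) (v ((\d.(\e.((d e) e))) s))) (v ((\d.(\e.((d e) e))) s)))
Step 12: (((s (v (\e.((s e) e)))) (v (\e.((s e) e)))) (v ((\d.(\e.((d e) e))) s)))
Step 13: (((s (v (\e.((s e) e)))) (v (\e.((s e) e)))) (v (\e.((s e) e))))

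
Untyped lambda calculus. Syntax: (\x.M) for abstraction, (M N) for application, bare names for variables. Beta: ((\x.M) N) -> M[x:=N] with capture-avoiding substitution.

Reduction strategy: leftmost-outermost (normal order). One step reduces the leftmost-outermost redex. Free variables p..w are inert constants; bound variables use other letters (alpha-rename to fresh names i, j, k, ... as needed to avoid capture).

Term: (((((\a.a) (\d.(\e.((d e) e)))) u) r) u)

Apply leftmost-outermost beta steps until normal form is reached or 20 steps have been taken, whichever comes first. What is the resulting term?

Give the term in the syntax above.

Answer: (((u r) r) u)

Derivation:
Step 0: (((((\a.a) (\d.(\e.((d e) e)))) u) r) u)
Step 1: ((((\d.(\e.((d e) e))) u) r) u)
Step 2: (((\e.((u e) e)) r) u)
Step 3: (((u r) r) u)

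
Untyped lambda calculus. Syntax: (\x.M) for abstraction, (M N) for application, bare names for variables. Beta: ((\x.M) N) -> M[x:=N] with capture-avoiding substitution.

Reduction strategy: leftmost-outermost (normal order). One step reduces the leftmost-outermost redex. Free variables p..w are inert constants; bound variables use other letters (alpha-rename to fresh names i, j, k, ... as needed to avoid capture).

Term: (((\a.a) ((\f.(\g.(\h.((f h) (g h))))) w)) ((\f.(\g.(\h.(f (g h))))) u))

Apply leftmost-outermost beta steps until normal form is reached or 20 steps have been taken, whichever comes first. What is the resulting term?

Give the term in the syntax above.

Step 0: (((\a.a) ((\f.(\g.(\h.((f h) (g h))))) w)) ((\f.(\g.(\h.(f (g h))))) u))
Step 1: (((\f.(\g.(\h.((f h) (g h))))) w) ((\f.(\g.(\h.(f (g h))))) u))
Step 2: ((\g.(\h.((w h) (g h)))) ((\f.(\g.(\h.(f (g h))))) u))
Step 3: (\h.((w h) (((\f.(\g.(\h.(f (g h))))) u) h)))
Step 4: (\h.((w h) ((\g.(\h.(u (g h)))) h)))
Step 5: (\h.((w h) (\i.(u (h i)))))

Answer: (\h.((w h) (\i.(u (h i)))))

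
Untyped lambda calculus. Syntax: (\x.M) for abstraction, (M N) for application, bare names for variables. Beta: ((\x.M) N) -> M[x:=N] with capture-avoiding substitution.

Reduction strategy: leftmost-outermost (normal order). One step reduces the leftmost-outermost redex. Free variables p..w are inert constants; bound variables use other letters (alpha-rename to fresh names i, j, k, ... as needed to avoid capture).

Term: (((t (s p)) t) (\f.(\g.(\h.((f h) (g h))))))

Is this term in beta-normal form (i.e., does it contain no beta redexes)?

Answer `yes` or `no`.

Term: (((t (s p)) t) (\f.(\g.(\h.((f h) (g h))))))
No beta redexes found.

Answer: yes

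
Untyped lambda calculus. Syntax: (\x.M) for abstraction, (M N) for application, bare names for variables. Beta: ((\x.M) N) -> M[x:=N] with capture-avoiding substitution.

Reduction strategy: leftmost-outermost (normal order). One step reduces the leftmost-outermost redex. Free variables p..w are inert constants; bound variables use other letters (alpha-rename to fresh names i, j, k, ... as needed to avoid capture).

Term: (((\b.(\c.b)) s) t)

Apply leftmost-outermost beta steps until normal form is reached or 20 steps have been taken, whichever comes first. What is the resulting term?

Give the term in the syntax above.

Step 0: (((\b.(\c.b)) s) t)
Step 1: ((\c.s) t)
Step 2: s

Answer: s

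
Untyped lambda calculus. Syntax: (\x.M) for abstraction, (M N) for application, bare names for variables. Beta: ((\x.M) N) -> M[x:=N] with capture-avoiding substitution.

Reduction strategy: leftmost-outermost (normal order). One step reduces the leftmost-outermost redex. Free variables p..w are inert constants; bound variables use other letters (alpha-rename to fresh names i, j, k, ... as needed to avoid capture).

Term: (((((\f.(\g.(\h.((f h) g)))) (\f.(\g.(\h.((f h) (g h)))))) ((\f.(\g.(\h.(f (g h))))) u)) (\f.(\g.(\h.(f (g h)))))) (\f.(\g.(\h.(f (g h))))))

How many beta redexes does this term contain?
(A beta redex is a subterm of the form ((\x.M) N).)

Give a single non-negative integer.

Answer: 2

Derivation:
Term: (((((\f.(\g.(\h.((f h) g)))) (\f.(\g.(\h.((f h) (g h)))))) ((\f.(\g.(\h.(f (g h))))) u)) (\f.(\g.(\h.(f (g h)))))) (\f.(\g.(\h.(f (g h))))))
  Redex: ((\f.(\g.(\h.((f h) g)))) (\f.(\g.(\h.((f h) (g h))))))
  Redex: ((\f.(\g.(\h.(f (g h))))) u)
Total redexes: 2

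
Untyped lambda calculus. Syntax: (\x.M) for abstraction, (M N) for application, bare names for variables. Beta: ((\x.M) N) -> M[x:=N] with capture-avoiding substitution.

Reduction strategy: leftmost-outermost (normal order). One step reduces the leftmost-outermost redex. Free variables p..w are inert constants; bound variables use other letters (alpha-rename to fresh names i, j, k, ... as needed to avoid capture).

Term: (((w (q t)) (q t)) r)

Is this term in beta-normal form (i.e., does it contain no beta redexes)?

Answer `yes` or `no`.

Term: (((w (q t)) (q t)) r)
No beta redexes found.

Answer: yes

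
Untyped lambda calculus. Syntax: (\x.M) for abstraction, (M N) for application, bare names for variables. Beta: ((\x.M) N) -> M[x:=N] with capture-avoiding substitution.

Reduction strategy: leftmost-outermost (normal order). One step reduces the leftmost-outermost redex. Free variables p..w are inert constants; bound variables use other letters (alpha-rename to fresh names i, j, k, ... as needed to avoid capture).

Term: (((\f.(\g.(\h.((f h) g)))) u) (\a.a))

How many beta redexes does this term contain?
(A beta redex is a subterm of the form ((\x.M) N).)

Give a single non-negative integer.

Answer: 1

Derivation:
Term: (((\f.(\g.(\h.((f h) g)))) u) (\a.a))
  Redex: ((\f.(\g.(\h.((f h) g)))) u)
Total redexes: 1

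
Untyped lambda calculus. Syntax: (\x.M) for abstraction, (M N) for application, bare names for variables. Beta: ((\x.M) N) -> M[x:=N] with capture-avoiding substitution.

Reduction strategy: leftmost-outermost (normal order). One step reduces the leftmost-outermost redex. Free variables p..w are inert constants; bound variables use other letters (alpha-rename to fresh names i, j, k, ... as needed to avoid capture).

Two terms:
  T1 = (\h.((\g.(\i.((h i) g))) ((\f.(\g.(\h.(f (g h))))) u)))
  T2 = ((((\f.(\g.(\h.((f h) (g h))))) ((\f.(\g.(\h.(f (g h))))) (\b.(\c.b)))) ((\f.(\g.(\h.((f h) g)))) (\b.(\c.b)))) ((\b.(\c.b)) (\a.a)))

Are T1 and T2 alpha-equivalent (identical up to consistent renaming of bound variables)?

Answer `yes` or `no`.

Answer: no

Derivation:
Term 1: (\h.((\g.(\i.((h i) g))) ((\f.(\g.(\h.(f (g h))))) u)))
Term 2: ((((\f.(\g.(\h.((f h) (g h))))) ((\f.(\g.(\h.(f (g h))))) (\b.(\c.b)))) ((\f.(\g.(\h.((f h) g)))) (\b.(\c.b)))) ((\b.(\c.b)) (\a.a)))
Alpha-equivalence: compare structure up to binder renaming.
Result: False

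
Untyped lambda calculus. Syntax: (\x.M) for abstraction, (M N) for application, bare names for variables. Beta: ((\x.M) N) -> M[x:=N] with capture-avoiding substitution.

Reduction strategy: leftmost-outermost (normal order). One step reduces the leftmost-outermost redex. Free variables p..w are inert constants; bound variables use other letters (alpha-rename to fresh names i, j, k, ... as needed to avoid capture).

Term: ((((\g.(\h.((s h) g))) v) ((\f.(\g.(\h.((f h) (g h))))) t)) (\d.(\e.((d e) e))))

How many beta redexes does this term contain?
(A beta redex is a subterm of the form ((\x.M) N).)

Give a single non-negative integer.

Term: ((((\g.(\h.((s h) g))) v) ((\f.(\g.(\h.((f h) (g h))))) t)) (\d.(\e.((d e) e))))
  Redex: ((\g.(\h.((s h) g))) v)
  Redex: ((\f.(\g.(\h.((f h) (g h))))) t)
Total redexes: 2

Answer: 2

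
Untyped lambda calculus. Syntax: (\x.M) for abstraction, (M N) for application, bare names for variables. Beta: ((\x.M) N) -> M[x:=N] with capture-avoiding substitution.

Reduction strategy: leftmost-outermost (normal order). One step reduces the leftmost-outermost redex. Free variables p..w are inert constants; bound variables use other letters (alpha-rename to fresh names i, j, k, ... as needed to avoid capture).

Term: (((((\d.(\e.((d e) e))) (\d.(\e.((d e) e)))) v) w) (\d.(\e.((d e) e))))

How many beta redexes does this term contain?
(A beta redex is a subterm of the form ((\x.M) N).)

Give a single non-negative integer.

Answer: 1

Derivation:
Term: (((((\d.(\e.((d e) e))) (\d.(\e.((d e) e)))) v) w) (\d.(\e.((d e) e))))
  Redex: ((\d.(\e.((d e) e))) (\d.(\e.((d e) e))))
Total redexes: 1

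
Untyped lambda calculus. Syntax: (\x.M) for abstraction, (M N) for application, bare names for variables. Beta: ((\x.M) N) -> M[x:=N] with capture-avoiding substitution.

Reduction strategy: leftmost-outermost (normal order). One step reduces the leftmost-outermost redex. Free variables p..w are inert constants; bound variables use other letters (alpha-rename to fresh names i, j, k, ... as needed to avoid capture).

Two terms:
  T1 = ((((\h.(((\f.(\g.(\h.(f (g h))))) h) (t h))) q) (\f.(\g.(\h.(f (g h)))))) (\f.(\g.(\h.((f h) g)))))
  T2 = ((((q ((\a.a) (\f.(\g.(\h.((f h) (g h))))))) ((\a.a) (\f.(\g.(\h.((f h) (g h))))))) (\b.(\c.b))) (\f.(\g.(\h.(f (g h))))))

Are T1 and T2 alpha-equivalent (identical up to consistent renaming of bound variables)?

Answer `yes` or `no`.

Answer: no

Derivation:
Term 1: ((((\h.(((\f.(\g.(\h.(f (g h))))) h) (t h))) q) (\f.(\g.(\h.(f (g h)))))) (\f.(\g.(\h.((f h) g)))))
Term 2: ((((q ((\a.a) (\f.(\g.(\h.((f h) (g h))))))) ((\a.a) (\f.(\g.(\h.((f h) (g h))))))) (\b.(\c.b))) (\f.(\g.(\h.(f (g h))))))
Alpha-equivalence: compare structure up to binder renaming.
Result: False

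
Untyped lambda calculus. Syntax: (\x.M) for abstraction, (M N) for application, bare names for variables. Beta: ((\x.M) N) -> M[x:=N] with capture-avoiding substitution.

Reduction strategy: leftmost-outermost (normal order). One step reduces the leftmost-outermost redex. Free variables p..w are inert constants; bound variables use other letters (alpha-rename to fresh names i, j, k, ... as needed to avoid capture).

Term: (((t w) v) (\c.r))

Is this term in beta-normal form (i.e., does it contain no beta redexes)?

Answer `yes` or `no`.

Term: (((t w) v) (\c.r))
No beta redexes found.

Answer: yes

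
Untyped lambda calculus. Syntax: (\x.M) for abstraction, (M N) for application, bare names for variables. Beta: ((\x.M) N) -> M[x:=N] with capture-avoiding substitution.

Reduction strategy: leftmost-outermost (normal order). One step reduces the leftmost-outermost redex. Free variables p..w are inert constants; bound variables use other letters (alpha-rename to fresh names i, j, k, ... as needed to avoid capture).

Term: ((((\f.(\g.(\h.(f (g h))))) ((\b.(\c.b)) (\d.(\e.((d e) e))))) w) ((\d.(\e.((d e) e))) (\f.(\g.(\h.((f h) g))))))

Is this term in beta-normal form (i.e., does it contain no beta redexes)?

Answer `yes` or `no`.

Term: ((((\f.(\g.(\h.(f (g h))))) ((\b.(\c.b)) (\d.(\e.((d e) e))))) w) ((\d.(\e.((d e) e))) (\f.(\g.(\h.((f h) g))))))
Found 3 beta redex(es).

Answer: no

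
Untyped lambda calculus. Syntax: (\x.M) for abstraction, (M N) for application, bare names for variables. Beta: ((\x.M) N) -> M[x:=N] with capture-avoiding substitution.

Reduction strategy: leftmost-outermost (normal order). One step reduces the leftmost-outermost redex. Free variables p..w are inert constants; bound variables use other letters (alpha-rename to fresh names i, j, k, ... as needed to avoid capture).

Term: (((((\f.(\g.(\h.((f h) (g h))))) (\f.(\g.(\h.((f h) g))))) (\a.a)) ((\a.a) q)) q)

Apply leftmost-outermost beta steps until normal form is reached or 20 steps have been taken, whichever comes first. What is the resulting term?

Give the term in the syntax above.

Step 0: (((((\f.(\g.(\h.((f h) (g h))))) (\f.(\g.(\h.((f h) g))))) (\a.a)) ((\a.a) q)) q)
Step 1: ((((\g.(\h.(((\f.(\g.(\h.((f h) g)))) h) (g h)))) (\a.a)) ((\a.a) q)) q)
Step 2: (((\h.(((\f.(\g.(\h.((f h) g)))) h) ((\a.a) h))) ((\a.a) q)) q)
Step 3: ((((\f.(\g.(\h.((f h) g)))) ((\a.a) q)) ((\a.a) ((\a.a) q))) q)
Step 4: (((\g.(\h.((((\a.a) q) h) g))) ((\a.a) ((\a.a) q))) q)
Step 5: ((\h.((((\a.a) q) h) ((\a.a) ((\a.a) q)))) q)
Step 6: ((((\a.a) q) q) ((\a.a) ((\a.a) q)))
Step 7: ((q q) ((\a.a) ((\a.a) q)))
Step 8: ((q q) ((\a.a) q))
Step 9: ((q q) q)

Answer: ((q q) q)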